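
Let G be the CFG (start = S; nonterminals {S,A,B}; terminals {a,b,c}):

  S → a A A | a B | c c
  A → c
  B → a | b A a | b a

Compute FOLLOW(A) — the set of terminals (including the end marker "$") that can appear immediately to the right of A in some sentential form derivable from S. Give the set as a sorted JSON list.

FIRST sets, iterate to fixpoint:
iter 1:
  A via A→c: +{c}
  B via B→a: +{a}
  B via B→b A a: +{b}
  S via S→a A A: +{a}
  S via S→c c: +{c}
  S: {a,c}  A: {c}  B: {a,b}
iter 2: (stable)
  S: {a,c}  A: {c}  B: {a,b}

FOLLOW iteration:
FOLLOW(S) := {$}
round 1:
  B→b A a: FOLLOW(A) ⊇ FIRST(a) = {a}; new: +{a}
  S→a A A: FOLLOW(A) ⊇ FIRST(A) = {c}; new: +{c}
  S→a A A: FOLLOW(A) ⊇ FOLLOW(S) ⊇ {$}; new: +{$}
  S→a B: FOLLOW(B) ⊇ FOLLOW(S) ⊇ {$}; new: +{$}
  FOLLOW[S]={$}  FOLLOW[A]={$,a,c}  FOLLOW[B]={$}
round 2: — fixpoint
  FOLLOW[S]={$}  FOLLOW[A]={$,a,c}  FOLLOW[B]={$}

FOLLOW(A) = ["$", "a", "c"]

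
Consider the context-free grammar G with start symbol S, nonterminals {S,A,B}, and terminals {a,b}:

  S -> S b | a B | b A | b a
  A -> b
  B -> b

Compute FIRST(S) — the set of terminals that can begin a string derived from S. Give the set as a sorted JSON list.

Compute FIRST by fixpoint:
[1]
  A via A→b: +{b}
  B via B→b: +{b}
  S via S→a B: +{a}
  S via S→b A: +{b}
  S: {a,b}  A: {b}  B: {b}
[2] (stable)
  S: {a,b}  A: {b}  B: {b}

FIRST(S) = ["a", "b"]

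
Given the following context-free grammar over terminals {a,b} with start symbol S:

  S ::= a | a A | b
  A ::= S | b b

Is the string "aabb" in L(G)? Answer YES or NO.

CNF form of G:
  S -> T0 A | a | b
  A -> T0 A | T1 T1 | a | b
  T0 -> a
  T1 -> b

CYK table (by increasing span):
  T[0,0] 'a' = {A,S,T0}  orig:{A,S}
  T[1,1] 'a' = {A,S,T0}  orig:{A,S}
  T[2,2] 'b' = {A,S,T1}  orig:{A,S}
  T[3,3] 'b' = {A,S,T1}  orig:{A,S}
  T[0,1] 'aa' = {A,S}
  T[1,2] 'ab' = {A,S}
  T[2,3] 'bb' = {A}
  T[0,2] 'aab' = {A,S}
  T[1,3] 'abb' = {A,S}
  T[0,3] 'aabb' = {A,S}

S ∈ T[0,3] ⇒ YES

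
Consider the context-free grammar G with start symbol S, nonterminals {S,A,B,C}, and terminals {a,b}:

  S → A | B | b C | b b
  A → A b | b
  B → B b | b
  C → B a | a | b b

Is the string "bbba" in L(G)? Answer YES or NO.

Convert to CNF:
  S -> A T0 | B T0 | T0 C | T0 T0 | b
  A -> A T0 | b
  B -> B T0 | b
  C -> B T1 | T0 T0 | a
  T0 -> b
  T1 -> a

CYK fill:
  cell(0,0) b: {A,B,S,T0}  orig:{A,B,S}
  cell(1,1) b: {A,B,S,T0}  orig:{A,B,S}
  cell(2,2) b: {A,B,S,T0}  orig:{A,B,S}
  cell(3,3) a: {C,T1}  orig:{C}
  cell(0,1) bb: {A,B,C,S}
  cell(1,2) bb: {A,B,C,S}
  cell(2,3) ba: {C,S}
  cell(0,2) bbb: {A,B,S}
  cell(1,3) bba: {C,S}
  cell(0,3) bbba: {C,S}

S ∈ T[0,3] ⇒ YES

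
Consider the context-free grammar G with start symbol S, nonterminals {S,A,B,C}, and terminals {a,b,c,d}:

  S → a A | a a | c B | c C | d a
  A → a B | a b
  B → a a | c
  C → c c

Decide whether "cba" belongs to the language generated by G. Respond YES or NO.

Convert to CNF:
  S -> T0 A | T0 T0 | T2 B | T2 C | T3 T0
  A -> T0 B | T0 T1
  B -> T0 T0 | c
  C -> T2 T2
  T0 -> a
  T1 -> b
  T2 -> c
  T3 -> d

Fill CYK table bottom-up:
  cell(0,0) c: {B,T2}  orig:{B}
  cell(1,1) b: {T1}  orig:{}
  cell(2,2) a: {T0}  orig:{}
  cell(0,1) cb: ∅
  cell(1,2) ba: ∅
  cell(0,2) cba: ∅

S ∉ T[0,2] ⇒ NO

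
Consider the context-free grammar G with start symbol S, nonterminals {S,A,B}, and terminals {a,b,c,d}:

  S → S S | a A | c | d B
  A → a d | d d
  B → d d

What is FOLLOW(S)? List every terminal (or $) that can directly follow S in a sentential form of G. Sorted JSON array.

Compute FIRST by fixpoint:
pass 1:
  A via A→a d: +{a}
  A via A→d d: +{d}
  B via B→d d: +{d}
  S via S→a A: +{a}
  S via S→c: +{c}
  S via S→d B: +{d}
  FIRST(S)={a,c,d}  FIRST(A)={a,d}  FIRST(B)={d}
pass 2: (stable)
  FIRST(S)={a,c,d}  FIRST(A)={a,d}  FIRST(B)={d}

FOLLOW sets:
FOLLOW(S) := {$}
[1]
  S→S S: FOLLOW(S) ⊇ FIRST(S) = {a,c,d}; new: +{a,c,d}
  S→a A: FOLLOW(A) ⊇ FOLLOW(S) ⊇ {$,a,c,d}; new: +{$,a,c,d}
  S→d B: FOLLOW(B) ⊇ FOLLOW(S) ⊇ {$,a,c,d}; new: +{$,a,c,d}
  FOLLOW[S]={$,a,c,d}  FOLLOW[A]={$,a,c,d}  FOLLOW[B]={$,a,c,d}
[2] done
  FOLLOW[S]={$,a,c,d}  FOLLOW[A]={$,a,c,d}  FOLLOW[B]={$,a,c,d}

FOLLOW(S) = ["$", "a", "c", "d"]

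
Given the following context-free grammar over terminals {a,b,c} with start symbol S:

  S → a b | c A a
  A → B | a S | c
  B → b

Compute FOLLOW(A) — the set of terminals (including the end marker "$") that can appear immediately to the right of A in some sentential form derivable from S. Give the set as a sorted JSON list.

FIRST sets, iterate to fixpoint:
round 1:
  A via A→a S: +{a}
  A via A→c: +{c}
  B via B→b: +{b}
  S via S→a b: +{a}
  S via S→c A a: +{c}
  FIRST[S]={a,c}  FIRST[A]={a,c}  FIRST[B]={b}
round 2:
  A via A→B: +{b}
  FIRST[S]={a,c}  FIRST[A]={a,b,c}  FIRST[B]={b}
round 3: (no change)
  FIRST[S]={a,c}  FIRST[A]={a,b,c}  FIRST[B]={b}

FOLLOW sets:
FOLLOW(S) := {$}
iter 1:
  S→c A a: FOLLOW(A) ⊇ FIRST(a) = {a}; new: +{a}
  FOLLOW[S]={$}  FOLLOW[A]={a}  FOLLOW[B]={}
iter 2:
  A→B: FOLLOW(B) ⊇ FOLLOW(A) ⊇ {a}; new: +{a}
  A→a S: FOLLOW(S) ⊇ FOLLOW(A) ⊇ {a}; new: +{a}
  FOLLOW[S]={$,a}  FOLLOW[A]={a}  FOLLOW[B]={a}
iter 3: done
  FOLLOW[S]={$,a}  FOLLOW[A]={a}  FOLLOW[B]={a}

FOLLOW(A) = ["a"]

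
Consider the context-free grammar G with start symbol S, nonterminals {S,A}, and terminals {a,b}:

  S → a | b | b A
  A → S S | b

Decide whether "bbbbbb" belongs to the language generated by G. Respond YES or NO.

CNF form of G:
  S -> T0 A | a | b
  A -> S S | b
  T0 -> b

CYK table (by increasing span):
  [0..0]={A,S,T0}  "b"  orig:{A,S}
  [1..1]={A,S,T0}  "b"  orig:{A,S}
  [2..2]={A,S,T0}  "b"  orig:{A,S}
  [3..3]={A,S,T0}  "b"  orig:{A,S}
  [4..4]={A,S,T0}  "b"  orig:{A,S}
  [5..5]={A,S,T0}  "b"  orig:{A,S}
  [0..1]={A,S}  "bb"
  [1..2]={A,S}  "bb"
  [2..3]={A,S}  "bb"
  [3..4]={A,S}  "bb"
  [4..5]={A,S}  "bb"
  [0..2]={A,S}  "bbb"
  [1..3]={A,S}  "bbb"
  [2..4]={A,S}  "bbb"
  [3..5]={A,S}  "bbb"
  [0..3]={A,S}  "bbbb"
  [1..4]={A,S}  "bbbb"
  [2..5]={A,S}  "bbbb"
  [0..4]={A,S}  "bbbbb"
  [1..5]={A,S}  "bbbbb"
  [0..5]={A,S}  "bbbbbb"

S ∈ T[0,5] ⇒ YES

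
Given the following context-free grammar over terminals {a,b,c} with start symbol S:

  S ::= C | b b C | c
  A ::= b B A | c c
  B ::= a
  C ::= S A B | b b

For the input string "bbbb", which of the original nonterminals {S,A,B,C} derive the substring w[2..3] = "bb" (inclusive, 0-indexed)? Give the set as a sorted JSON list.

Convert to CNF:
  S -> S X4 | T0 T0 | T0 X5 | c
  A -> T0 X2 | T1 T1
  B -> a
  C -> S X3 | T0 T0
  T0 -> b
  T1 -> c
  X2 -> B A
  X3 -> A B
  X4 -> A B
  X5 -> T0 C

Fill CYK table bottom-up, restricted to cells inside w[2..3]:
  T[2,2] 'b' = {T0}  orig:{}
  T[3,3] 'b' = {T0}  orig:{}
  T[2,3] 'bb' = {C,S}

Original NTs in T[2,3] deriving "bb": ["C", "S"]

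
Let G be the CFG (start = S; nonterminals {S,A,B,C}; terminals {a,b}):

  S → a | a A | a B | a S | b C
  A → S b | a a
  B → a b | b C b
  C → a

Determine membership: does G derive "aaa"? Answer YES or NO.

Convert to CNF:
  S -> T0 C | T1 A | T1 B | T1 S | a
  A -> S T0 | T1 T1
  B -> T0 X2 | T1 T0
  C -> a
  T0 -> b
  T1 -> a
  X2 -> C T0

CYK fill:
  [0..0]={C,S,T1}  "a"  orig:{C,S}
  [1..1]={C,S,T1}  "a"  orig:{C,S}
  [2..2]={C,S,T1}  "a"  orig:{C,S}
  [0..1]={A,S}  "aa"
  [1..2]={A,S}  "aa"
  [0..2]={S}  "aaa"

S ∈ T[0,2] ⇒ YES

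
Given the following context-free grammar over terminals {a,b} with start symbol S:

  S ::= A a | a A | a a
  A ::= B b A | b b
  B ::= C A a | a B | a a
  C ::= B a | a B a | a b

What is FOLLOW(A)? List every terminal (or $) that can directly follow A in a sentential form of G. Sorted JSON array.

FIRST iteration:
pass 1:
  A via A→b b: +{b}
  B via B→a B: +{a}
  C via C→B a: +{a}
  S via S→A a: +{b}
  S via S→a A: +{a}
  FIRST(S)={a,b}  FIRST(A)={b}  FIRST(B)={a}  FIRST(C)={a}
pass 2:
  A via A→B b A: +{a}
  FIRST(S)={a,b}  FIRST(A)={a,b}  FIRST(B)={a}  FIRST(C)={a}
pass 3: (no change)
  FIRST(S)={a,b}  FIRST(A)={a,b}  FIRST(B)={a}  FIRST(C)={a}

FOLLOW iteration:
seed FOLLOW(S) with $
[1]
  A→B b A: FOLLOW(B) ⊇ FIRST(b) = {b}; new: +{b}
  B→C A a: FOLLOW(C) ⊇ FIRST(A) = {a,b}; new: +{a,b}
  B→C A a: FOLLOW(A) ⊇ FIRST(a) = {a}; new: +{a}
  C→B a: FOLLOW(B) ⊇ FIRST(a) = {a}; new: +{a}
  S→a A: FOLLOW(A) ⊇ FOLLOW(S) ⊇ {$}; new: +{$}
  FOLLOW(S)={$}  FOLLOW(A)={$,a}  FOLLOW(B)={a,b}  FOLLOW(C)={a,b}
[2] — fixpoint
  FOLLOW(S)={$}  FOLLOW(A)={$,a}  FOLLOW(B)={a,b}  FOLLOW(C)={a,b}

FOLLOW(A) = ["$", "a"]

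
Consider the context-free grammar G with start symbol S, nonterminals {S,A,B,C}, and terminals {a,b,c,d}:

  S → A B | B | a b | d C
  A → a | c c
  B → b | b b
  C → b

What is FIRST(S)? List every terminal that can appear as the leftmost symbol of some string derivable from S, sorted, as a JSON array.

Compute FIRST by fixpoint:
pass 1:
  A via A→a: +{a}
  A via A→c c: +{c}
  B via B→b: +{b}
  C via C→b: +{b}
  S via S→A B: +{a,c}
  S via S→B: +{b}
  S via S→d C: +{d}
  FIRST[S]={a,b,c,d}  FIRST[A]={a,c}  FIRST[B]={b}  FIRST[C]={b}
pass 2: done
  FIRST[S]={a,b,c,d}  FIRST[A]={a,c}  FIRST[B]={b}  FIRST[C]={b}

FIRST(S) = ["a", "b", "c", "d"]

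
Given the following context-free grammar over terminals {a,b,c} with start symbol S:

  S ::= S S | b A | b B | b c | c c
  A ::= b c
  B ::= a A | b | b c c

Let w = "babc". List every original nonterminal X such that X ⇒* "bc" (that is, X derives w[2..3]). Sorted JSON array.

CNF form of G:
  S -> S S | T0 A | T0 B | T0 T1 | T1 T1
  A -> T0 T1
  B -> T0 X3 | T2 A | b
  T0 -> b
  T1 -> c
  T2 -> a
  X3 -> T1 T1

Fill CYK table bottom-up — only the sub-triangle for w[2..3]:
  T[2,2] 'b' = {B,T0}  orig:{B}
  T[3,3] 'c' = {T1}  orig:{}
  T[2,3] 'bc' = {A,S}

Original NTs in T[2,3] deriving "bc": ["A", "S"]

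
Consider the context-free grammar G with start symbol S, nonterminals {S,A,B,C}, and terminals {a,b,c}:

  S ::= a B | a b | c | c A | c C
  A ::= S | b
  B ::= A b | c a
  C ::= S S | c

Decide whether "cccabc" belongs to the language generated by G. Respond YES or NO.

CNF form of G:
  S -> T0 B | T0 T1 | T2 A | T2 C | c
  A -> T0 B | T0 T1 | T2 A | T2 C | b | c
  B -> A T1 | T2 T0
  C -> S S | c
  T0 -> a
  T1 -> b
  T2 -> c

Fill CYK table bottom-up:
  T[0,0] 'c' = {A,C,S,T2}  orig:{A,C,S}
  T[1,1] 'c' = {A,C,S,T2}  orig:{A,C,S}
  T[2,2] 'c' = {A,C,S,T2}  orig:{A,C,S}
  T[3,3] 'a' = {T0}  orig:{}
  T[4,4] 'b' = {A,T1}  orig:{A}
  T[5,5] 'c' = {A,C,S,T2}  orig:{A,C,S}
  T[0,1] 'cc' = {A,C,S}
  T[1,2] 'cc' = {A,C,S}
  T[2,3] 'ca' = {B}
  T[3,4] 'ab' = {A,S}
  T[4,5] 'bc' = ∅
  T[0,2] 'ccc' = {A,C,S}
  T[1,3] 'cca' = ∅
  T[2,4] 'cab' = {A,C,S}
  T[3,5] 'abc' = {C}
  T[0,3] 'ccca' = ∅
  T[1,4] 'ccab' = {A,C,S}
  T[2,5] 'cabc' = {A,C,S}
  T[0,4] 'cccab' = {A,C,S}
  T[1,5] 'ccabc' = {A,C,S}
  T[0,5] 'cccabc' = {A,C,S}

S ∈ T[0,5] ⇒ YES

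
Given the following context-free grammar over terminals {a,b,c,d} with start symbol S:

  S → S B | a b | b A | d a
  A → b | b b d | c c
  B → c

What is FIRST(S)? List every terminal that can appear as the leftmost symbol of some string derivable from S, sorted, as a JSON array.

Compute FIRST by fixpoint:
[1]
  A via A→b: +{b}
  A via A→c c: +{c}
  B via B→c: +{c}
  S via S→a b: +{a}
  S via S→b A: +{b}
  S via S→d a: +{d}
  S: {a,b,d}  A: {b,c}  B: {c}
[2] done
  S: {a,b,d}  A: {b,c}  B: {c}

FIRST(S) = ["a", "b", "d"]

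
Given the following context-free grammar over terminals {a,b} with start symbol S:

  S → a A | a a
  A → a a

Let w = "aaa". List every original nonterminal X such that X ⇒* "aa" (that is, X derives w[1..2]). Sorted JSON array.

Convert to CNF:
  S -> T0 A | T0 T0
  A -> T0 T0
  T0 -> a

Fill CYK table bottom-up (cells [i..j] with 1 ≤ i ≤ j ≤ 2 only):
  T[1,1] 'a' = {T0}  orig:{}
  T[2,2] 'a' = {T0}  orig:{}
  T[1,2] 'aa' = {A,S}

Original NTs in T[1,2] deriving "aa": ["A", "S"]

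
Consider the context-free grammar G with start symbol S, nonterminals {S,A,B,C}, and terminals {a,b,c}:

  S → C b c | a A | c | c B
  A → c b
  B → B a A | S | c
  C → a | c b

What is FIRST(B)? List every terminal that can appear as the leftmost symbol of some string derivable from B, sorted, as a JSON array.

Compute FIRST by fixpoint:
iter 1:
  A via A→c b: +{c}
  B via B→c: +{c}
  C via C→a: +{a}
  C via C→c b: +{c}
  S via S→C b c: +{a,c}
  FIRST[S]={a,c}  FIRST[A]={c}  FIRST[B]={c}  FIRST[C]={a,c}
iter 2:
  B via B→S: +{a}
  FIRST[S]={a,c}  FIRST[A]={c}  FIRST[B]={a,c}  FIRST[C]={a,c}
iter 3: done
  FIRST[S]={a,c}  FIRST[A]={c}  FIRST[B]={a,c}  FIRST[C]={a,c}

FIRST(B) = ["a", "c"]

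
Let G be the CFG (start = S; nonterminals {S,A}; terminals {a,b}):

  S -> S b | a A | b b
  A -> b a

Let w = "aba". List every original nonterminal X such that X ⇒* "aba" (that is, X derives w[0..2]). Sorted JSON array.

Convert to CNF:
  S -> S T0 | T0 T0 | T1 A
  A -> T0 T1
  T0 -> b
  T1 -> a

Fill CYK table bottom-up (cells [i..j] with 0 ≤ i ≤ j ≤ 2 only):
  [0..0]={T1}  "a"  orig:{}
  [1..1]={T0}  "b"  orig:{}
  [2..2]={T1}  "a"  orig:{}
  [0..1]=∅  "ab"
  [1..2]={A}  "ba"
  [0..2]={S}  "aba"

Original NTs in T[0,2] deriving "aba": ["S"]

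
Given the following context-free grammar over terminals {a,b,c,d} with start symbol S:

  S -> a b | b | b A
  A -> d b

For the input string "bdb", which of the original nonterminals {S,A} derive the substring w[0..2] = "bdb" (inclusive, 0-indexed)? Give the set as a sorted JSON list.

CNF form of G:
  S -> T1 A | T2 T1 | b
  A -> T0 T1
  T0 -> d
  T1 -> b
  T2 -> a

CYK table (by increasing span) (cells [i..j] with 0 ≤ i ≤ j ≤ 2 only):
  T[0,0] 'b' = {S,T1}  orig:{S}
  T[1,1] 'd' = {T0}  orig:{}
  T[2,2] 'b' = {S,T1}  orig:{S}
  T[0,1] 'bd' = ∅
  T[1,2] 'db' = {A}
  T[0,2] 'bdb' = {S}

Original NTs in T[0,2] deriving "bdb": ["S"]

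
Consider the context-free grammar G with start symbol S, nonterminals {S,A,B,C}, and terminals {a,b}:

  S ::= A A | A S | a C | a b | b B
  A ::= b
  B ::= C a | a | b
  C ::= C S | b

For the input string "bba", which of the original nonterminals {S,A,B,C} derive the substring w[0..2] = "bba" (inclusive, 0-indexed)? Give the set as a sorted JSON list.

CNF form of G:
  S -> A A | A S | T0 C | T0 T1 | T1 B
  A -> b
  B -> C T0 | a | b
  C -> C S | b
  T0 -> a
  T1 -> b

CYK table (by increasing span) (cells [i..j] with 0 ≤ i ≤ j ≤ 2 only):
  [0..0]={A,B,C,T1}  "b"  orig:{A,B,C}
  [1..1]={A,B,C,T1}  "b"  orig:{A,B,C}
  [2..2]={B,T0}  "a"  orig:{B}
  [0..1]={S}  "bb"
  [1..2]={B,S}  "ba"
  [0..2]={C,S}  "bba"

Original NTs in T[0,2] deriving "bba": ["C", "S"]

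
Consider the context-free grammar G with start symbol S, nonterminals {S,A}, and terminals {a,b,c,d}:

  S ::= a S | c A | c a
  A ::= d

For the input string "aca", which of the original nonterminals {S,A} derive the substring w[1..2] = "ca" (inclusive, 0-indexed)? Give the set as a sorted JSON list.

CNF form of G:
  S -> T0 S | T1 A | T1 T0
  A -> d
  T0 -> a
  T1 -> c

CYK table (by increasing span), restricted to cells inside w[1..2]:
  cell(1,1) c: {T1}  orig:{}
  cell(2,2) a: {T0}  orig:{}
  cell(1,2) ca: {S}

Original NTs in T[1,2] deriving "ca": ["S"]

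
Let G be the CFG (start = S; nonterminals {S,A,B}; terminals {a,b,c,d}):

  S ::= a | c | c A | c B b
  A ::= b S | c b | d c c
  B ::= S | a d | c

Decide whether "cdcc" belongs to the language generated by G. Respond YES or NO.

CNF form of G:
  S -> T1 A | T1 X6 | a | c
  A -> T0 S | T1 T0 | T2 X4
  B -> T1 A | T1 X5 | T3 T2 | a | c
  T0 -> b
  T1 -> c
  T2 -> d
  T3 -> a
  X4 -> T1 T1
  X5 -> B T0
  X6 -> B T0

CYK fill:
  cell(0,0) c: {B,S,T1}  orig:{B,S}
  cell(1,1) d: {T2}  orig:{}
  cell(2,2) c: {B,S,T1}  orig:{B,S}
  cell(3,3) c: {B,S,T1}  orig:{B,S}
  cell(0,1) cd: ∅
  cell(1,2) dc: ∅
  cell(2,3) cc: {X4}  orig:{}
  cell(0,2) cdc: ∅
  cell(1,3) dcc: {A}
  cell(0,3) cdcc: {B,S}

S ∈ T[0,3] ⇒ YES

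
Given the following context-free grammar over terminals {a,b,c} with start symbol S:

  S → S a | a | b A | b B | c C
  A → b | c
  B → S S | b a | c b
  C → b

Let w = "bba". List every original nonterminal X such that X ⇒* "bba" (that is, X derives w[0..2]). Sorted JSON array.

Convert to CNF:
  S -> S T1 | T0 A | T0 B | T2 C | a
  A -> b | c
  B -> S S | T0 T1 | T2 T0
  C -> b
  T0 -> b
  T1 -> a
  T2 -> c

CYK table (by increasing span) (cells [i..j] with 0 ≤ i ≤ j ≤ 2 only):
  T[0,0] 'b' = {A,C,T0}  orig:{A,C}
  T[1,1] 'b' = {A,C,T0}  orig:{A,C}
  T[2,2] 'a' = {S,T1}  orig:{S}
  T[0,1] 'bb' = {S}
  T[1,2] 'ba' = {B}
  T[0,2] 'bba' = {B,S}

Original NTs in T[0,2] deriving "bba": ["B", "S"]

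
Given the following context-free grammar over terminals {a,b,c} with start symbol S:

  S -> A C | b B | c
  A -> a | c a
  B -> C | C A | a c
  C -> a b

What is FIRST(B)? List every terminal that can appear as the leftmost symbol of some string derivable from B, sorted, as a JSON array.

FIRST iteration:
iter 1:
  A via A→a: +{a}
  A via A→c a: +{c}
  B via B→a c: +{a}
  C via C→a b: +{a}
  S via S→A C: +{a,c}
  S via S→b B: +{b}
  FIRST(S)={a,b,c}  FIRST(A)={a,c}  FIRST(B)={a}  FIRST(C)={a}
iter 2: done
  FIRST(S)={a,b,c}  FIRST(A)={a,c}  FIRST(B)={a}  FIRST(C)={a}

FIRST(B) = ["a"]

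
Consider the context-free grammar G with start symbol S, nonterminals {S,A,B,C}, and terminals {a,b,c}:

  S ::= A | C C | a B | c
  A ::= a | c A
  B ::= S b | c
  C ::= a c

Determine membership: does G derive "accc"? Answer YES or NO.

CNF form of G:
  S -> C C | T0 A | T2 B | a | c
  A -> T0 A | a
  B -> S T1 | c
  C -> T2 T0
  T0 -> c
  T1 -> b
  T2 -> a

CYK table (by increasing span):
  T[0,0] 'a' = {A,S,T2}  orig:{A,S}
  T[1,1] 'c' = {B,S,T0}  orig:{B,S}
  T[2,2] 'c' = {B,S,T0}  orig:{B,S}
  T[3,3] 'c' = {B,S,T0}  orig:{B,S}
  T[0,1] 'ac' = {C,S}
  T[1,2] 'cc' = ∅
  T[2,3] 'cc' = ∅
  T[0,2] 'acc' = ∅
  T[1,3] 'ccc' = ∅
  T[0,3] 'accc' = ∅

S ∉ T[0,3] ⇒ NO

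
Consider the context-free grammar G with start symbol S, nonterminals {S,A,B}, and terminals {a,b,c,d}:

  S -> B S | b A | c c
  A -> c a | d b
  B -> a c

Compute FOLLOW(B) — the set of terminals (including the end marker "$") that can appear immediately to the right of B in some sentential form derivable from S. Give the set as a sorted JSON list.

FIRST iteration:
iter 1:
  A via A→c a: +{c}
  A via A→d b: +{d}
  B via B→a c: +{a}
  S via S→B S: +{a}
  S via S→b A: +{b}
  S via S→c c: +{c}
  S: {a,b,c}  A: {c,d}  B: {a}
iter 2: — fixpoint
  S: {a,b,c}  A: {c,d}  B: {a}

FOLLOW sets:
seed FOLLOW(S) with $
pass 1:
  S→B S: FOLLOW(B) ⊇ FIRST(S) = {a,b,c}; new: +{a,b,c}
  S→b A: FOLLOW(A) ⊇ FOLLOW(S) ⊇ {$}; new: +{$}
  S: {$}  A: {$}  B: {a,b,c}
pass 2: (no change)
  S: {$}  A: {$}  B: {a,b,c}

FOLLOW(B) = ["a", "b", "c"]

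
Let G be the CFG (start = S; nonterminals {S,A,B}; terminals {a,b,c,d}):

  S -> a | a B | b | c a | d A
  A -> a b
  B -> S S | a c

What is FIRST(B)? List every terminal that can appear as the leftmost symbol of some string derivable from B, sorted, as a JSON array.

Compute FIRST by fixpoint:
iter 1:
  A via A→a b: +{a}
  B via B→a c: +{a}
  S via S→a: +{a}
  S via S→b: +{b}
  S via S→c a: +{c}
  S via S→d A: +{d}
  S: {a,b,c,d}  A: {a}  B: {a}
iter 2:
  B via B→S S: +{b,c,d}
  S: {a,b,c,d}  A: {a}  B: {a,b,c,d}
iter 3: done
  S: {a,b,c,d}  A: {a}  B: {a,b,c,d}

FIRST(B) = ["a", "b", "c", "d"]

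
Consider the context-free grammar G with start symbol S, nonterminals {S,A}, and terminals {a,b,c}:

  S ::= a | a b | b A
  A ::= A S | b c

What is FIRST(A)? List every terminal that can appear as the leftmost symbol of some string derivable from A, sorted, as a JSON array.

Compute FIRST by fixpoint:
iter 1:
  A via A→b c: +{b}
  S via S→a: +{a}
  S via S→b A: +{b}
  S: {a,b}  A: {b}
iter 2: (no change)
  S: {a,b}  A: {b}

FIRST(A) = ["b"]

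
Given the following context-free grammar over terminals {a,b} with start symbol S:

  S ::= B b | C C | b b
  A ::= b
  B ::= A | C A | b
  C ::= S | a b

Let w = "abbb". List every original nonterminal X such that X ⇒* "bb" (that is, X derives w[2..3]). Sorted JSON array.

Convert to CNF:
  S -> B T0 | C C | T0 T0
  A -> b
  B -> C A | b
  C -> B T0 | C C | T0 T0 | T1 T0
  T0 -> b
  T1 -> a

CYK fill (cells [i..j] with 2 ≤ i ≤ j ≤ 3 only):
  cell(2,2) b: {A,B,T0}  orig:{A,B}
  cell(3,3) b: {A,B,T0}  orig:{A,B}
  cell(2,3) bb: {C,S}

Original NTs in T[2,3] deriving "bb": ["C", "S"]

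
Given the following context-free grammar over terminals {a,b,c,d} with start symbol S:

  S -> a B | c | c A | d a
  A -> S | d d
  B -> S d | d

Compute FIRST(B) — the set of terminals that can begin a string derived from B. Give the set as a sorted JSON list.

FIRST sets, iterate to fixpoint:
[1]
  A via A→d d: +{d}
  B via B→d: +{d}
  S via S→a B: +{a}
  S via S→c: +{c}
  S via S→d a: +{d}
  FIRST(S)={a,c,d}  FIRST(A)={d}  FIRST(B)={d}
[2]
  A via A→S: +{a,c}
  B via B→S d: +{a,c}
  FIRST(S)={a,c,d}  FIRST(A)={a,c,d}  FIRST(B)={a,c,d}
[3] (stable)
  FIRST(S)={a,c,d}  FIRST(A)={a,c,d}  FIRST(B)={a,c,d}

FIRST(B) = ["a", "c", "d"]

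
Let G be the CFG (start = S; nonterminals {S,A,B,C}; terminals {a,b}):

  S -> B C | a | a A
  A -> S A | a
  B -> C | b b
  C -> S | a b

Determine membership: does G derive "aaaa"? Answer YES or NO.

Convert to CNF:
  S -> B C | T0 A | a
  A -> S A | a
  B -> B C | T0 A | T0 T1 | T1 T1 | a
  C -> B C | T0 A | T0 T1 | a
  T0 -> a
  T1 -> b

Fill CYK table bottom-up:
  [0..0]={A,B,C,S,T0}  "a"  orig:{A,B,C,S}
  [1..1]={A,B,C,S,T0}  "a"  orig:{A,B,C,S}
  [2..2]={A,B,C,S,T0}  "a"  orig:{A,B,C,S}
  [3..3]={A,B,C,S,T0}  "a"  orig:{A,B,C,S}
  [0..1]={A,B,C,S}  "aa"
  [1..2]={A,B,C,S}  "aa"
  [2..3]={A,B,C,S}  "aa"
  [0..2]={A,B,C,S}  "aaa"
  [1..3]={A,B,C,S}  "aaa"
  [0..3]={A,B,C,S}  "aaaa"

S ∈ T[0,3] ⇒ YES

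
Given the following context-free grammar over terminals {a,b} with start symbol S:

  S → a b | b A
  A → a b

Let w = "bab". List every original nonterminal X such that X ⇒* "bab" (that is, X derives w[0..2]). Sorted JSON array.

Convert to CNF:
  S -> T0 T1 | T1 A
  A -> T0 T1
  T0 -> a
  T1 -> b

CYK table (by increasing span) — only the sub-triangle for w[0..2]:
  T[0,0] 'b' = {T1}  orig:{}
  T[1,1] 'a' = {T0}  orig:{}
  T[2,2] 'b' = {T1}  orig:{}
  T[0,1] 'ba' = ∅
  T[1,2] 'ab' = {A,S}
  T[0,2] 'bab' = {S}

Original NTs in T[0,2] deriving "bab": ["S"]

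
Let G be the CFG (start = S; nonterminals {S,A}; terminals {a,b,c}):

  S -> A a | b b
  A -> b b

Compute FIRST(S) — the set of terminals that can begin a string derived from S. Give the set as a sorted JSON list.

Compute FIRST by fixpoint:
pass 1:
  A via A→b b: +{b}
  S via S→A a: +{b}
  FIRST(S)={b}  FIRST(A)={b}
pass 2: done
  FIRST(S)={b}  FIRST(A)={b}

FIRST(S) = ["b"]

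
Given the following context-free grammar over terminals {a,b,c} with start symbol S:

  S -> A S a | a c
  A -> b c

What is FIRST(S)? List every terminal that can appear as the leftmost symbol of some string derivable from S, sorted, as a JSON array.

FIRST iteration:
iter 1:
  A via A→b c: +{b}
  S via S→A S a: +{b}
  S via S→a c: +{a}
  FIRST[S]={a,b}  FIRST[A]={b}
iter 2: — fixpoint
  FIRST[S]={a,b}  FIRST[A]={b}

FIRST(S) = ["a", "b"]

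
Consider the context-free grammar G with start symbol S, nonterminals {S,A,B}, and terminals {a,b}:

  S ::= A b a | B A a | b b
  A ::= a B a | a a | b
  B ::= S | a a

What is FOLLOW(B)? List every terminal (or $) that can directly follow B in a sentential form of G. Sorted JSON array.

FIRST iteration:
round 1:
  A via A→a B a: +{a}
  A via A→b: +{b}
  B via B→a a: +{a}
  S via S→A b a: +{a,b}
  FIRST(S)={a,b}  FIRST(A)={a,b}  FIRST(B)={a}
round 2:
  B via B→S: +{b}
  FIRST(S)={a,b}  FIRST(A)={a,b}  FIRST(B)={a,b}
round 3: (stable)
  FIRST(S)={a,b}  FIRST(A)={a,b}  FIRST(B)={a,b}

FOLLOW iteration:
FOLLOW(S) := {$}
pass 1:
  A→a B a: FOLLOW(B) ⊇ FIRST(a) = {a}; new: +{a}
  B→S: FOLLOW(S) ⊇ FOLLOW(B) ⊇ {a}; new: +{a}
  S→A b a: FOLLOW(A) ⊇ FIRST(b) = {b}; new: +{b}
  S→B A a: FOLLOW(B) ⊇ FIRST(A) = {a,b}; new: +{b}
  S→B A a: FOLLOW(A) ⊇ FIRST(a) = {a}; new: +{a}
  FOLLOW(S)={$,a}  FOLLOW(A)={a,b}  FOLLOW(B)={a,b}
pass 2:
  B→S: FOLLOW(S) ⊇ FOLLOW(B) ⊇ {a,b}; new: +{b}
  FOLLOW(S)={$,a,b}  FOLLOW(A)={a,b}  FOLLOW(B)={a,b}
pass 3: — fixpoint
  FOLLOW(S)={$,a,b}  FOLLOW(A)={a,b}  FOLLOW(B)={a,b}

FOLLOW(B) = ["a", "b"]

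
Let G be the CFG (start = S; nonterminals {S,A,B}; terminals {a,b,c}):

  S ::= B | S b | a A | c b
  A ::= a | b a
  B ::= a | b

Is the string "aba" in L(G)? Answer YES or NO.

Convert to CNF:
  S -> S T0 | T1 A | T2 T0 | a | b
  A -> T0 T1 | a
  B -> a | b
  T0 -> b
  T1 -> a
  T2 -> c

Fill CYK table bottom-up:
  [0..0]={A,B,S,T1}  "a"  orig:{A,B,S}
  [1..1]={B,S,T0}  "b"  orig:{B,S}
  [2..2]={A,B,S,T1}  "a"  orig:{A,B,S}
  [0..1]={S}  "ab"
  [1..2]={A}  "ba"
  [0..2]={S}  "aba"

S ∈ T[0,2] ⇒ YES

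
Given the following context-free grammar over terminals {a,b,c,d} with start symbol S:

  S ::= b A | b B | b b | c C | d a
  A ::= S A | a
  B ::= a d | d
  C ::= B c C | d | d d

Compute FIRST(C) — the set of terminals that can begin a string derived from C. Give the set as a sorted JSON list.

FIRST iteration:
pass 1:
  A via A→a: +{a}
  B via B→a d: +{a}
  B via B→d: +{d}
  C via C→B c C: +{a,d}
  S via S→b A: +{b}
  S via S→c C: +{c}
  S via S→d a: +{d}
  FIRST(S)={b,c,d}  FIRST(A)={a}  FIRST(B)={a,d}  FIRST(C)={a,d}
pass 2:
  A via A→S A: +{b,c,d}
  FIRST(S)={b,c,d}  FIRST(A)={a,b,c,d}  FIRST(B)={a,d}  FIRST(C)={a,d}
pass 3: done
  FIRST(S)={b,c,d}  FIRST(A)={a,b,c,d}  FIRST(B)={a,d}  FIRST(C)={a,d}

FIRST(C) = ["a", "d"]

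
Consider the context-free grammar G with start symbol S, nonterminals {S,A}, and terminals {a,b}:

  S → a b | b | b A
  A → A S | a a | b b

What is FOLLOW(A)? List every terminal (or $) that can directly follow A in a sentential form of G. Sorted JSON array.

FIRST iteration:
round 1:
  A via A→a a: +{a}
  A via A→b b: +{b}
  S via S→a b: +{a}
  S via S→b: +{b}
  FIRST[S]={a,b}  FIRST[A]={a,b}
round 2: (stable)
  FIRST[S]={a,b}  FIRST[A]={a,b}

Compute FOLLOW by fixpoint:
initialize: $ ∈ FOLLOW(S)
pass 1:
  A→A S: FOLLOW(A) ⊇ FIRST(S) = {a,b}; new: +{a,b}
  A→A S: FOLLOW(S) ⊇ FOLLOW(A) ⊇ {a,b}; new: +{a,b}
  S→b A: FOLLOW(A) ⊇ FOLLOW(S) ⊇ {$,a,b}; new: +{$}
  S: {$,a,b}  A: {$,a,b}
pass 2: (no change)
  S: {$,a,b}  A: {$,a,b}

FOLLOW(A) = ["$", "a", "b"]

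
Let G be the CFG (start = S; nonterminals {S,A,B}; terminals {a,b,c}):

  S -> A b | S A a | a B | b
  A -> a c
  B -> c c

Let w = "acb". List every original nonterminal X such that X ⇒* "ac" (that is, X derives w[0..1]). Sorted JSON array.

CNF form of G:
  S -> A T2 | S X3 | T0 B | b
  A -> T0 T1
  B -> T1 T1
  T0 -> a
  T1 -> c
  T2 -> b
  X3 -> A T0

Fill CYK table bottom-up, restricted to cells inside w[0..1]:
  T[0,0] 'a' = {T0}  orig:{}
  T[1,1] 'c' = {T1}  orig:{}
  T[0,1] 'ac' = {A}

Original NTs in T[0,1] deriving "ac": ["A"]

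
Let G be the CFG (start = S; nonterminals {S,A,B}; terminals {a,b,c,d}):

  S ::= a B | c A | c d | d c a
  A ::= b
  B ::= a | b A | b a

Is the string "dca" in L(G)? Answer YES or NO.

CNF form of G:
  S -> T1 B | T2 A | T2 T3 | T3 X4
  A -> b
  B -> T0 A | T0 T1 | a
  T0 -> b
  T1 -> a
  T2 -> c
  T3 -> d
  X4 -> T2 T1

Fill CYK table bottom-up:
  cell(0,0) d: {T3}  orig:{}
  cell(1,1) c: {T2}  orig:{}
  cell(2,2) a: {B,T1}  orig:{B}
  cell(0,1) dc: ∅
  cell(1,2) ca: {X4}  orig:{}
  cell(0,2) dca: {S}

S ∈ T[0,2] ⇒ YES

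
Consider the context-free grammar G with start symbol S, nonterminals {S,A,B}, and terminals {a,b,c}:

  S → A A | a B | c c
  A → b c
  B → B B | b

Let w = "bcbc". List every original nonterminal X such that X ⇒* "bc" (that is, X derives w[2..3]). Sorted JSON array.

CNF form of G:
  S -> A A | T1 T1 | T2 B
  A -> T0 T1
  B -> B B | b
  T0 -> b
  T1 -> c
  T2 -> a

Fill CYK table bottom-up, restricted to cells inside w[2..3]:
  T[2,2] 'b' = {B,T0}  orig:{B}
  T[3,3] 'c' = {T1}  orig:{}
  T[2,3] 'bc' = {A}

Original NTs in T[2,3] deriving "bc": ["A"]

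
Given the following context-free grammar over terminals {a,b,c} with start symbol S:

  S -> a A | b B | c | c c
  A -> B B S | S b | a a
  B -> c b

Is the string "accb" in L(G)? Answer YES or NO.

Convert to CNF:
  S -> T0 B | T1 A | T2 T2 | c
  A -> B X3 | S T0 | T1 T1
  B -> T2 T0
  T0 -> b
  T1 -> a
  T2 -> c
  X3 -> B S

CYK fill:
  T[0,0] 'a' = {T1}  orig:{}
  T[1,1] 'c' = {S,T2}  orig:{S}
  T[2,2] 'c' = {S,T2}  orig:{S}
  T[3,3] 'b' = {T0}  orig:{}
  T[0,1] 'ac' = ∅
  T[1,2] 'cc' = {S}
  T[2,3] 'cb' = {A,B}
  T[0,2] 'acc' = ∅
  T[1,3] 'ccb' = {A}
  T[0,3] 'accb' = {S}

S ∈ T[0,3] ⇒ YES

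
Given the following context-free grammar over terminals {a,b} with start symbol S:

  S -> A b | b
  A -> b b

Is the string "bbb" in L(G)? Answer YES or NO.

Convert to CNF:
  S -> A T0 | b
  A -> T0 T0
  T0 -> b

CYK table (by increasing span):
  [0..0]={S,T0}  "b"  orig:{S}
  [1..1]={S,T0}  "b"  orig:{S}
  [2..2]={S,T0}  "b"  orig:{S}
  [0..1]={A}  "bb"
  [1..2]={A}  "bb"
  [0..2]={S}  "bbb"

S ∈ T[0,2] ⇒ YES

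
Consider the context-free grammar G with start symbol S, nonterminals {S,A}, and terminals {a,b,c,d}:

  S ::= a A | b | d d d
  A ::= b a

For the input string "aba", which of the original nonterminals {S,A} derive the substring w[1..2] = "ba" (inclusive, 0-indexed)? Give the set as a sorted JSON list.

CNF form of G:
  S -> T1 A | T2 X3 | b
  A -> T0 T1
  T0 -> b
  T1 -> a
  T2 -> d
  X3 -> T2 T2

CYK fill, restricted to cells inside w[1..2]:
  [1..1]={S,T0}  "b"  orig:{S}
  [2..2]={T1}  "a"  orig:{}
  [1..2]={A}  "ba"

Original NTs in T[1,2] deriving "ba": ["A"]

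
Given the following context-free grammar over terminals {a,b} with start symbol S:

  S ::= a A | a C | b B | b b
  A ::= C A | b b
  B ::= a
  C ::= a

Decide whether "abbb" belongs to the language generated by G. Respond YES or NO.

CNF form of G:
  S -> T0 B | T0 T0 | T1 A | T1 C
  A -> C A | T0 T0
  B -> a
  C -> a
  T0 -> b
  T1 -> a

CYK table (by increasing span):
  T[0,0] 'a' = {B,C,T1}  orig:{B,C}
  T[1,1] 'b' = {T0}  orig:{}
  T[2,2] 'b' = {T0}  orig:{}
  T[3,3] 'b' = {T0}  orig:{}
  T[0,1] 'ab' = ∅
  T[1,2] 'bb' = {A,S}
  T[2,3] 'bb' = {A,S}
  T[0,2] 'abb' = {A,S}
  T[1,3] 'bbb' = ∅
  T[0,3] 'abbb' = ∅

S ∉ T[0,3] ⇒ NO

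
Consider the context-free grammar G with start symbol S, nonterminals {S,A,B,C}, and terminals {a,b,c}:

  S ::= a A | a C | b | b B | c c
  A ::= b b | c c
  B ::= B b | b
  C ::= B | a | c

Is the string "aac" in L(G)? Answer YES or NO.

CNF form of G:
  S -> T0 B | T1 T1 | T2 A | T2 C | b
  A -> T0 T0 | T1 T1
  B -> B T0 | b
  C -> B T0 | a | b | c
  T0 -> b
  T1 -> c
  T2 -> a

CYK table (by increasing span):
  [0..0]={C,T2}  "a"  orig:{C}
  [1..1]={C,T2}  "a"  orig:{C}
  [2..2]={C,T1}  "c"  orig:{C}
  [0..1]={S}  "aa"
  [1..2]={S}  "ac"
  [0..2]=∅  "aac"

S ∉ T[0,2] ⇒ NO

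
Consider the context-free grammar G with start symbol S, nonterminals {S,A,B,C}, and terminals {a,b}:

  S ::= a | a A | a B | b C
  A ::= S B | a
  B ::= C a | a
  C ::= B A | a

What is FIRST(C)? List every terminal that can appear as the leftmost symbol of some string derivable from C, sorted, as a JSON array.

Compute FIRST by fixpoint:
iter 1:
  A via A→a: +{a}
  B via B→a: +{a}
  C via C→B A: +{a}
  S via S→a: +{a}
  S via S→b C: +{b}
  S: {a,b}  A: {a}  B: {a}  C: {a}
iter 2:
  A via A→S B: +{b}
  S: {a,b}  A: {a,b}  B: {a}  C: {a}
iter 3: (stable)
  S: {a,b}  A: {a,b}  B: {a}  C: {a}

FIRST(C) = ["a"]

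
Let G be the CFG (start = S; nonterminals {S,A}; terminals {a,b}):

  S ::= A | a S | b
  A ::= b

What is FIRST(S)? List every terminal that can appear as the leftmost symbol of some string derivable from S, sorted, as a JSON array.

FIRST iteration:
round 1:
  A via A→b: +{b}
  S via S→A: +{b}
  S via S→a S: +{a}
  FIRST[S]={a,b}  FIRST[A]={b}
round 2: done
  FIRST[S]={a,b}  FIRST[A]={b}

FIRST(S) = ["a", "b"]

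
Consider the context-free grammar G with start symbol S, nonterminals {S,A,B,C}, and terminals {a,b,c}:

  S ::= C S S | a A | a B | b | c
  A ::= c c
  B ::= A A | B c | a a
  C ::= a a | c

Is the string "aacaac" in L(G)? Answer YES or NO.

Convert to CNF:
  S -> C X2 | T1 A | T1 B | b | c
  A -> T0 T0
  B -> A A | B T0 | T1 T1
  C -> T1 T1 | c
  T0 -> c
  T1 -> a
  X2 -> S S

CYK fill:
  [0..0]={T1}  "a"  orig:{}
  [1..1]={T1}  "a"  orig:{}
  [2..2]={C,S,T0}  "c"  orig:{C,S}
  [3..3]={T1}  "a"  orig:{}
  [4..4]={T1}  "a"  orig:{}
  [5..5]={C,S,T0}  "c"  orig:{C,S}
  [0..1]={B,C}  "aa"
  [1..2]=∅  "ac"
  [2..3]=∅  "ca"
  [3..4]={B,C}  "aa"
  [4..5]=∅  "ac"
  [0..2]={B}  "aac"
  [1..3]=∅  "aca"
  [2..4]=∅  "caa"
  [3..5]={B}  "aac"
  [0..3]=∅  "aaca"
  [1..4]=∅  "acaa"
  [2..5]=∅  "caac"
  [0..4]=∅  "aacaa"
  [1..5]=∅  "acaac"
  [0..5]=∅  "aacaac"

S ∉ T[0,5] ⇒ NO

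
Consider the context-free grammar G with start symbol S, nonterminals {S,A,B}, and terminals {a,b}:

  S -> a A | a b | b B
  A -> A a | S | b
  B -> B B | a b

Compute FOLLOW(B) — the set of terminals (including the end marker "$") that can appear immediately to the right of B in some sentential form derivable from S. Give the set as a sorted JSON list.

FIRST sets, iterate to fixpoint:
pass 1:
  A via A→b: +{b}
  B via B→a b: +{a}
  S via S→a A: +{a}
  S via S→b B: +{b}
  FIRST[S]={a,b}  FIRST[A]={b}  FIRST[B]={a}
pass 2:
  A via A→S: +{a}
  FIRST[S]={a,b}  FIRST[A]={a,b}  FIRST[B]={a}
pass 3: — fixpoint
  FIRST[S]={a,b}  FIRST[A]={a,b}  FIRST[B]={a}

FOLLOW sets:
FOLLOW(S) := {$}
iter 1:
  A→A a: FOLLOW(A) ⊇ FIRST(a) = {a}; new: +{a}
  A→S: FOLLOW(S) ⊇ FOLLOW(A) ⊇ {a}; new: +{a}
  B→B B: FOLLOW(B) ⊇ FIRST(B) = {a}; new: +{a}
  S→a A: FOLLOW(A) ⊇ FOLLOW(S) ⊇ {$,a}; new: +{$}
  S→b B: FOLLOW(B) ⊇ FOLLOW(S) ⊇ {$,a}; new: +{$}
  FOLLOW[S]={$,a}  FOLLOW[A]={$,a}  FOLLOW[B]={$,a}
iter 2: — fixpoint
  FOLLOW[S]={$,a}  FOLLOW[A]={$,a}  FOLLOW[B]={$,a}

FOLLOW(B) = ["$", "a"]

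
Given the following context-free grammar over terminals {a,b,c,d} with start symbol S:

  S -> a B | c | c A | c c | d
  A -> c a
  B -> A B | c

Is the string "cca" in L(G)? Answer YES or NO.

Convert to CNF:
  S -> T0 A | T0 T0 | T1 B | c | d
  A -> T0 T1
  B -> A B | c
  T0 -> c
  T1 -> a

Fill CYK table bottom-up:
  cell(0,0) c: {B,S,T0}  orig:{B,S}
  cell(1,1) c: {B,S,T0}  orig:{B,S}
  cell(2,2) a: {T1}  orig:{}
  cell(0,1) cc: {S}
  cell(1,2) ca: {A}
  cell(0,2) cca: {S}

S ∈ T[0,2] ⇒ YES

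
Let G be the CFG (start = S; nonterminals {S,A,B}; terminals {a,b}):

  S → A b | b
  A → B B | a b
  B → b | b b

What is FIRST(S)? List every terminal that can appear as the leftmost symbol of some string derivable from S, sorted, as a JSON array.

FIRST iteration:
[1]
  A via A→a b: +{a}
  B via B→b: +{b}
  S via S→A b: +{a}
  S via S→b: +{b}
  FIRST[S]={a,b}  FIRST[A]={a}  FIRST[B]={b}
[2]
  A via A→B B: +{b}
  FIRST[S]={a,b}  FIRST[A]={a,b}  FIRST[B]={b}
[3] — fixpoint
  FIRST[S]={a,b}  FIRST[A]={a,b}  FIRST[B]={b}

FIRST(S) = ["a", "b"]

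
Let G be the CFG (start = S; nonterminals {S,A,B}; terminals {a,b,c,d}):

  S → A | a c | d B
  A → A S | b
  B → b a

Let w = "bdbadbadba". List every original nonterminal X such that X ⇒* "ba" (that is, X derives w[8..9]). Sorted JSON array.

CNF form of G:
  S -> A S | T1 T2 | T3 B | b
  A -> A S | b
  B -> T0 T1
  T0 -> b
  T1 -> a
  T2 -> c
  T3 -> d

Fill CYK table bottom-up, restricted to cells inside w[8..9]:
  cell(8,8) b: {A,S,T0}  orig:{A,S}
  cell(9,9) a: {T1}  orig:{}
  cell(8,9) ba: {B}

Original NTs in T[8,9] deriving "ba": ["B"]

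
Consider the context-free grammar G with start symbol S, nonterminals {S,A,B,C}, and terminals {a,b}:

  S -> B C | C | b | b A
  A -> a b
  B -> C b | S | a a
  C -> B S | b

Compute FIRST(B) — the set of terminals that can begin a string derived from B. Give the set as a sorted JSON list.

FIRST iteration:
iter 1:
  A via A→a b: +{a}
  B via B→a a: +{a}
  C via C→B S: +{a}
  C via C→b: +{b}
  S via S→B C: +{a}
  S via S→C: +{b}
  FIRST(S)={a,b}  FIRST(A)={a}  FIRST(B)={a}  FIRST(C)={a,b}
iter 2:
  B via B→C b: +{b}
  FIRST(S)={a,b}  FIRST(A)={a}  FIRST(B)={a,b}  FIRST(C)={a,b}
iter 3: done
  FIRST(S)={a,b}  FIRST(A)={a}  FIRST(B)={a,b}  FIRST(C)={a,b}

FIRST(B) = ["a", "b"]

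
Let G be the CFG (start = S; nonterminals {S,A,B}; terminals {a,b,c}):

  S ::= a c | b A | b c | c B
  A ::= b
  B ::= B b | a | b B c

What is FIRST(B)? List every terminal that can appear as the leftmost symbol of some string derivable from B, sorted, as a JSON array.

FIRST iteration:
[1]
  A via A→b: +{b}
  B via B→a: +{a}
  B via B→b B c: +{b}
  S via S→a c: +{a}
  S via S→b A: +{b}
  S via S→c B: +{c}
  S: {a,b,c}  A: {b}  B: {a,b}
[2] (no change)
  S: {a,b,c}  A: {b}  B: {a,b}

FIRST(B) = ["a", "b"]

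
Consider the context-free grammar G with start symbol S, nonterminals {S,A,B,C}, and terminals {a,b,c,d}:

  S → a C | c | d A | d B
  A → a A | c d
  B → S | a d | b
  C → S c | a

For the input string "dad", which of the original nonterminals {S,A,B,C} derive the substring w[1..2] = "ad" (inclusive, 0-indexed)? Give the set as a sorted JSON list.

Convert to CNF:
  S -> T0 C | T2 A | T2 B | c
  A -> T0 A | T1 T2
  B -> T0 C | T0 T2 | T2 A | T2 B | b | c
  C -> S T1 | a
  T0 -> a
  T1 -> c
  T2 -> d

Fill CYK table bottom-up (cells [i..j] with 1 ≤ i ≤ j ≤ 2 only):
  [1..1]={C,T0}  "a"  orig:{C}
  [2..2]={T2}  "d"  orig:{}
  [1..2]={B}  "ad"

Original NTs in T[1,2] deriving "ad": ["B"]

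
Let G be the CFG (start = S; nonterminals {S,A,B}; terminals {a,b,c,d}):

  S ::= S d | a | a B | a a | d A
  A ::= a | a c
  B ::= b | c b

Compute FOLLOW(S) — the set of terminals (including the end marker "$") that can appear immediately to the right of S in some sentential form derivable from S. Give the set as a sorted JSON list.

Compute FIRST by fixpoint:
iter 1:
  A via A→a: +{a}
  B via B→b: +{b}
  B via B→c b: +{c}
  S via S→a: +{a}
  S via S→d A: +{d}
  FIRST(S)={a,d}  FIRST(A)={a}  FIRST(B)={b,c}
iter 2: — fixpoint
  FIRST(S)={a,d}  FIRST(A)={a}  FIRST(B)={b,c}

Compute FOLLOW by fixpoint:
initialize: $ ∈ FOLLOW(S)
iter 1:
  S→S d: FOLLOW(S) ⊇ FIRST(d) = {d}; new: +{d}
  S→a B: FOLLOW(B) ⊇ FOLLOW(S) ⊇ {$,d}; new: +{$,d}
  S→d A: FOLLOW(A) ⊇ FOLLOW(S) ⊇ {$,d}; new: +{$,d}
  FOLLOW[S]={$,d}  FOLLOW[A]={$,d}  FOLLOW[B]={$,d}
iter 2: done
  FOLLOW[S]={$,d}  FOLLOW[A]={$,d}  FOLLOW[B]={$,d}

FOLLOW(S) = ["$", "d"]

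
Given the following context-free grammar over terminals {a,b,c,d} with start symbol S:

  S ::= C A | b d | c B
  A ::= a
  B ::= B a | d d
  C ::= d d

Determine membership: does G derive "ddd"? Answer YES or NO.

CNF form of G:
  S -> C A | T2 T1 | T3 B
  A -> a
  B -> B T0 | T1 T1
  C -> T1 T1
  T0 -> a
  T1 -> d
  T2 -> b
  T3 -> c

Fill CYK table bottom-up:
  cell(0,0) d: {T1}  orig:{}
  cell(1,1) d: {T1}  orig:{}
  cell(2,2) d: {T1}  orig:{}
  cell(0,1) dd: {B,C}
  cell(1,2) dd: {B,C}
  cell(0,2) ddd: ∅

S ∉ T[0,2] ⇒ NO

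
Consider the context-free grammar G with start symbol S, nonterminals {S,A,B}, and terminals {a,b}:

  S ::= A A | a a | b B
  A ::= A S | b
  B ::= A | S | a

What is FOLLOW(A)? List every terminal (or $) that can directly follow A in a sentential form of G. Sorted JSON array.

Compute FIRST by fixpoint:
[1]
  A via A→b: +{b}
  B via B→A: +{b}
  B via B→a: +{a}
  S via S→A A: +{b}
  S via S→a a: +{a}
  FIRST(S)={a,b}  FIRST(A)={b}  FIRST(B)={a,b}
[2] — fixpoint
  FIRST(S)={a,b}  FIRST(A)={b}  FIRST(B)={a,b}

Compute FOLLOW by fixpoint:
FOLLOW(S) := {$}
pass 1:
  A→A S: FOLLOW(A) ⊇ FIRST(S) = {a,b}; new: +{a,b}
  A→A S: FOLLOW(S) ⊇ FOLLOW(A) ⊇ {a,b}; new: +{a,b}
  S→A A: FOLLOW(A) ⊇ FOLLOW(S) ⊇ {$,a,b}; new: +{$}
  S→b B: FOLLOW(B) ⊇ FOLLOW(S) ⊇ {$,a,b}; new: +{$,a,b}
  FOLLOW[S]={$,a,b}  FOLLOW[A]={$,a,b}  FOLLOW[B]={$,a,b}
pass 2: — fixpoint
  FOLLOW[S]={$,a,b}  FOLLOW[A]={$,a,b}  FOLLOW[B]={$,a,b}

FOLLOW(A) = ["$", "a", "b"]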